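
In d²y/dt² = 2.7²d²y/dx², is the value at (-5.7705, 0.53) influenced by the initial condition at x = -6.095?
Yes. The domain of dependence is [-7.2015, -4.3395], and -6.095 ∈ [-7.2015, -4.3395].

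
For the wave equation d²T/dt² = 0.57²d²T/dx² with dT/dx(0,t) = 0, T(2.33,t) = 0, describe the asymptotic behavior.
T oscillates (no decay). Energy is conserved; the solution oscillates indefinitely as standing waves.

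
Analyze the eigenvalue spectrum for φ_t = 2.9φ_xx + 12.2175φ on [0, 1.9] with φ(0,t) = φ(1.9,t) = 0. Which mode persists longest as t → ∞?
Eigenvalues: λₙ = 2.9n²π²/1.9² - 12.2175.
First three modes:
  n=1: λ₁ = 2.9π²/1.9² - 12.2175 ≈ -4.289
  n=2: λ₂ = 11.6π²/1.9² - 12.2175 ≈ 19.496
  n=3: λ₃ = 26.1π²/1.9² - 12.2175 ≈ 59.139
Since 2.9π²/1.9² ≈ 7.928 < 12.2175, λ₁ < 0.
The n=1 mode grows fastest (−λₙ is largest for n=1) → dominates.
Asymptotic: φ ~ c₁ sin(πx/1.9) e^{4.289t} (exponential growth at rate −λ₁ ≈ 4.289).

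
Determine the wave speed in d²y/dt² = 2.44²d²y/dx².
Speed = 2.44. Information travels along characteristics x = x₀ ± 2.44t.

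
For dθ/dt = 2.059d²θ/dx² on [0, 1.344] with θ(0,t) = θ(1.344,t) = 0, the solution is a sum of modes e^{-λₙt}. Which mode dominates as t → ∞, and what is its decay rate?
Eigenvalues: λₙ = 2.059n²π²/1.344².
First three modes:
  n=1: λ₁ = 2.059π²/1.344² ≈ 11.25
  n=2: λ₂ = 8.236π²/1.344² ≈ 45.001 (4× faster decay)
  n=3: λ₃ = 18.531π²/1.344² ≈ 101.251 (9× faster decay)
As t → ∞, higher modes decay exponentially faster. The n=1 mode dominates: θ ~ c₁ sin(πx/1.344) e^{-λ₁t}.
Decay rate: λ₁ = 2.059π²/1.344² ≈ 11.25.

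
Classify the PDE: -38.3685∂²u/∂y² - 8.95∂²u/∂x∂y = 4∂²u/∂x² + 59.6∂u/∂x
Rewriting in standard form: -4∂²u/∂x² - 8.95∂²u/∂x∂y - 38.3685∂²u/∂y² - 59.6∂u/∂x = 0. A = -4, B = -8.95, C = -38.3685. Discriminant B² - 4AC = -533.7935. Since -533.7935 < 0, elliptic.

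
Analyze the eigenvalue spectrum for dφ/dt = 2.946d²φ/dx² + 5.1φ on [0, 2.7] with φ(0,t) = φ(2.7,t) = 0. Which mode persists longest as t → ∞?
Eigenvalues: λₙ = 2.946n²π²/2.7² - 5.1.
First three modes:
  n=1: λ₁ = 2.946π²/2.7² - 5.1 ≈ -1.112
  n=2: λ₂ = 11.784π²/2.7² - 5.1 ≈ 10.854
  n=3: λ₃ = 26.514π²/2.7² - 5.1 ≈ 30.796
Since 2.946π²/2.7² ≈ 3.988 < 5.1, λ₁ < 0.
The n=1 mode grows fastest (−λₙ is largest for n=1) → dominates.
Asymptotic: φ ~ c₁ sin(πx/2.7) e^{1.112t} (exponential growth at rate −λ₁ ≈ 1.112).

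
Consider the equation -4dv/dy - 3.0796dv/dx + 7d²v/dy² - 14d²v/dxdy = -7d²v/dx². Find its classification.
Rewriting in standard form: 7d²v/dx² - 14d²v/dxdy + 7d²v/dy² - 3.0796dv/dx - 4dv/dy = 0. Parabolic. (A = 7, B = -14, C = 7 gives B² - 4AC = 0.)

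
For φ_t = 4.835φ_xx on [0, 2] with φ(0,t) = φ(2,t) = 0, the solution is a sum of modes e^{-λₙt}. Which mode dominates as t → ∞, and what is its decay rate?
Eigenvalues: λₙ = 4.835n²π²/2².
First three modes:
  n=1: λ₁ = 4.835π²/2² ≈ 11.93
  n=2: λ₂ = 19.34π²/2² ≈ 47.72 (4× faster decay)
  n=3: λ₃ = 43.515π²/2² ≈ 107.369 (9× faster decay)
As t → ∞, higher modes decay exponentially faster. The n=1 mode dominates: φ ~ c₁ sin(πx/2) e^{-λ₁t}.
Decay rate: λ₁ = 4.835π²/2² ≈ 11.93.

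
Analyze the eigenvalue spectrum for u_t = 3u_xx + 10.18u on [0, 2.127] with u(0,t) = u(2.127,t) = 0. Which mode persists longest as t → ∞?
Eigenvalues: λₙ = 3n²π²/2.127² - 10.18.
First three modes:
  n=1: λ₁ = 3π²/2.127² - 10.18 ≈ -3.635
  n=2: λ₂ = 12π²/2.127² - 10.18 ≈ 15.999
  n=3: λ₃ = 27π²/2.127² - 10.18 ≈ 48.722
Since 3π²/2.127² ≈ 6.545 < 10.18, λ₁ < 0.
The n=1 mode grows fastest (−λₙ is largest for n=1) → dominates.
Asymptotic: u ~ c₁ sin(πx/2.127) e^{3.635t} (exponential growth at rate −λ₁ ≈ 3.635).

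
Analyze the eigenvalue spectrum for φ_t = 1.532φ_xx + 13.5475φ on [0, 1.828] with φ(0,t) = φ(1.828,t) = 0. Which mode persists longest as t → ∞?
Eigenvalues: λₙ = 1.532n²π²/1.828² - 13.5475.
First three modes:
  n=1: λ₁ = 1.532π²/1.828² - 13.5475 ≈ -9.023
  n=2: λ₂ = 6.128π²/1.828² - 13.5475 ≈ 4.552
  n=3: λ₃ = 13.788π²/1.828² - 13.5475 ≈ 27.176
Since 1.532π²/1.828² ≈ 4.525 < 13.5475, λ₁ < 0.
The n=1 mode grows fastest (−λₙ is largest for n=1) → dominates.
Asymptotic: φ ~ c₁ sin(πx/1.828) e^{9.023t} (exponential growth at rate −λ₁ ≈ 9.023).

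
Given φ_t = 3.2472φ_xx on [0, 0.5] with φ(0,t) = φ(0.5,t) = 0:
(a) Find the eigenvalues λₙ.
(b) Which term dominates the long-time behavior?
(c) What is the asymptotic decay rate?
Eigenvalues: λₙ = 3.2472n²π²/0.5².
First three modes:
  n=1: λ₁ = 3.2472π²/0.5² ≈ 128.194
  n=2: λ₂ = 12.9888π²/0.5² ≈ 512.777 (4× faster decay)
  n=3: λ₃ = 29.2248π²/0.5² ≈ 1153.749 (9× faster decay)
As t → ∞, higher modes decay exponentially faster. The n=1 mode dominates: φ ~ c₁ sin(πx/0.5) e^{-λ₁t}.
Decay rate: λ₁ = 3.2472π²/0.5² ≈ 128.194.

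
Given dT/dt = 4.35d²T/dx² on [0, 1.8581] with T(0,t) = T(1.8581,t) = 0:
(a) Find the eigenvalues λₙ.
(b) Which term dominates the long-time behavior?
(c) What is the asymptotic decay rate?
Eigenvalues: λₙ = 4.35n²π²/1.8581².
First three modes:
  n=1: λ₁ = 4.35π²/1.8581² ≈ 12.435
  n=2: λ₂ = 17.4π²/1.8581² ≈ 49.741 (4× faster decay)
  n=3: λ₃ = 39.15π²/1.8581² ≈ 111.916 (9× faster decay)
As t → ∞, higher modes decay exponentially faster. The n=1 mode dominates: T ~ c₁ sin(πx/1.8581) e^{-λ₁t}.
Decay rate: λ₁ = 4.35π²/1.8581² ≈ 12.435.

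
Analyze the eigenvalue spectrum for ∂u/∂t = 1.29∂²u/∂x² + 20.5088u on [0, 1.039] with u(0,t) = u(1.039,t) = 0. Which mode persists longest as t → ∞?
Eigenvalues: λₙ = 1.29n²π²/1.039² - 20.5088.
First three modes:
  n=1: λ₁ = 1.29π²/1.039² - 20.5088 ≈ -8.715
  n=2: λ₂ = 5.16π²/1.039² - 20.5088 ≈ 26.667
  n=3: λ₃ = 11.61π²/1.039² - 20.5088 ≈ 85.637
Since 1.29π²/1.039² ≈ 11.794 < 20.5088, λ₁ < 0.
The n=1 mode grows fastest (−λₙ is largest for n=1) → dominates.
Asymptotic: u ~ c₁ sin(πx/1.039) e^{8.715t} (exponential growth at rate −λ₁ ≈ 8.715).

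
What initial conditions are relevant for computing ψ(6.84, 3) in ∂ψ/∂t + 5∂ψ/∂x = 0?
A single point: x = -8.16. The characteristic through (6.84, 3) is x - 5t = const, so x = 6.84 - 5·3 = -8.16.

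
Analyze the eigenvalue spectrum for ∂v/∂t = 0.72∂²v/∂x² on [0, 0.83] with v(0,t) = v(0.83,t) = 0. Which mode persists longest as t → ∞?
Eigenvalues: λₙ = 0.72n²π²/0.83².
First three modes:
  n=1: λ₁ = 0.72π²/0.83² ≈ 10.315
  n=2: λ₂ = 2.88π²/0.83² ≈ 41.261 (4× faster decay)
  n=3: λ₃ = 6.48π²/0.83² ≈ 92.836 (9× faster decay)
As t → ∞, higher modes decay exponentially faster. The n=1 mode dominates: v ~ c₁ sin(πx/0.83) e^{-λ₁t}.
Decay rate: λ₁ = 0.72π²/0.83² ≈ 10.315.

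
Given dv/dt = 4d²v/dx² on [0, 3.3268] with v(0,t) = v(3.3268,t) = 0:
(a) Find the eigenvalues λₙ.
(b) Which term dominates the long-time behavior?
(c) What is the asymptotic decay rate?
Eigenvalues: λₙ = 4n²π²/3.3268².
First three modes:
  n=1: λ₁ = 4π²/3.3268² ≈ 3.567
  n=2: λ₂ = 16π²/3.3268² ≈ 14.268 (4× faster decay)
  n=3: λ₃ = 36π²/3.3268² ≈ 32.103 (9× faster decay)
As t → ∞, higher modes decay exponentially faster. The n=1 mode dominates: v ~ c₁ sin(πx/3.3268) e^{-λ₁t}.
Decay rate: λ₁ = 4π²/3.3268² ≈ 3.567.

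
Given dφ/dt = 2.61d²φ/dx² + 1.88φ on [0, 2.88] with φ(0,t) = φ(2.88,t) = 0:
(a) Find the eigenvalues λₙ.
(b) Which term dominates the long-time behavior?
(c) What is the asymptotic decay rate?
Eigenvalues: λₙ = 2.61n²π²/2.88² - 1.88.
First three modes:
  n=1: λ₁ = 2.61π²/2.88² - 1.88 ≈ 1.226
  n=2: λ₂ = 10.44π²/2.88² - 1.88 ≈ 10.543
  n=3: λ₃ = 23.49π²/2.88² - 1.88 ≈ 26.071
Since 2.61π²/2.88² ≈ 3.106 > 1.88, all λₙ > 0.
The n=1 mode decays slowest → dominates as t → ∞.
Asymptotic: φ ~ c₁ sin(πx/2.88) e^{-λ₁t} with decay rate λ₁ ≈ 1.226.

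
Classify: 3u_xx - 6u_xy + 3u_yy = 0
Parabolic (discriminant = 0).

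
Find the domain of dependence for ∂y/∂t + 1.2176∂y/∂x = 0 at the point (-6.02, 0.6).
A single point: x = -6.75056. The characteristic through (-6.02, 0.6) is x - 1.2176t = const, so x = -6.02 - 1.2176·0.6 = -6.75056.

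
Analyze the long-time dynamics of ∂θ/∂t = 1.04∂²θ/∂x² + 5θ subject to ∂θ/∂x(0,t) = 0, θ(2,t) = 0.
Long-time behavior: θ grows unboundedly. Reaction dominates diffusion (r=5 > κπ²/(4L²)≈0.64); solution grows exponentially.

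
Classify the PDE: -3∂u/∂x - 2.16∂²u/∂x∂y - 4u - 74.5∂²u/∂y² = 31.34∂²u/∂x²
Rewriting in standard form: -31.34∂²u/∂x² - 2.16∂²u/∂x∂y - 74.5∂²u/∂y² - 3∂u/∂x - 4u = 0. A = -31.34, B = -2.16, C = -74.5. Discriminant B² - 4AC = -9334.6544. Since -9334.6544 < 0, elliptic.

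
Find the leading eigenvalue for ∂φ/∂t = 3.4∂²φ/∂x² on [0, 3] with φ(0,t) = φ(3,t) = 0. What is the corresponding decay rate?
Eigenvalues: λₙ = 3.4n²π²/3².
First three modes:
  n=1: λ₁ = 3.4π²/3² ≈ 3.729
  n=2: λ₂ = 13.6π²/3² ≈ 14.914 (4× faster decay)
  n=3: λ₃ = 30.6π²/3² ≈ 33.557 (9× faster decay)
As t → ∞, higher modes decay exponentially faster. The n=1 mode dominates: φ ~ c₁ sin(πx/3) e^{-λ₁t}.
Decay rate: λ₁ = 3.4π²/3² ≈ 3.729.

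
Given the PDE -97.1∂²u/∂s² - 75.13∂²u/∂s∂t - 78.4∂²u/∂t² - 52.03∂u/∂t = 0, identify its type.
The second-order coefficients are A = -97.1, B = -75.13, C = -78.4. Since B² - 4AC = -24806.0431 < 0, this is an elliptic PDE.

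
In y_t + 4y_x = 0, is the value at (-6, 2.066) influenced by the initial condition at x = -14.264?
Yes. The characteristic through (-6, 2.066) passes through x = -14.264.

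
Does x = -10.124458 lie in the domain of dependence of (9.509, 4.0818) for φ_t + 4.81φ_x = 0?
Yes. The characteristic through (9.509, 4.0818) passes through x = -10.124458.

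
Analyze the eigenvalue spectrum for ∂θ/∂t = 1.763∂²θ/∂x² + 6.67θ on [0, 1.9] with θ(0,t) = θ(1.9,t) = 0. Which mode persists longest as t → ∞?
Eigenvalues: λₙ = 1.763n²π²/1.9² - 6.67.
First three modes:
  n=1: λ₁ = 1.763π²/1.9² - 6.67 ≈ -1.85
  n=2: λ₂ = 7.052π²/1.9² - 6.67 ≈ 12.61
  n=3: λ₃ = 15.867π²/1.9² - 6.67 ≈ 36.71
Since 1.763π²/1.9² ≈ 4.82 < 6.67, λ₁ < 0.
The n=1 mode grows fastest (−λₙ is largest for n=1) → dominates.
Asymptotic: θ ~ c₁ sin(πx/1.9) e^{1.85t} (exponential growth at rate −λ₁ ≈ 1.85).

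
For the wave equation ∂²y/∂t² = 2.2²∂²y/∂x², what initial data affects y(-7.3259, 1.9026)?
Domain of dependence: [-11.51162, -3.14018]. Signals travel at speed 2.2, so data within |x - -7.3259| ≤ 2.2·1.9026 = 4.18572 can reach the point.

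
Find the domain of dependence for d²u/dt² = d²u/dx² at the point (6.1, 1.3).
Domain of dependence: [4.8, 7.4]. Signals travel at speed 1, so data within |x - 6.1| ≤ 1·1.3 = 1.3 can reach the point.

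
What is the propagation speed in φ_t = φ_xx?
Infinite. The heat equation is parabolic, not hyperbolic, so disturbances propagate instantly.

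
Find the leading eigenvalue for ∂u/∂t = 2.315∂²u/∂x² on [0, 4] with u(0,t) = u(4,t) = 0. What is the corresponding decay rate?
Eigenvalues: λₙ = 2.315n²π²/4².
First three modes:
  n=1: λ₁ = 2.315π²/4² ≈ 1.428
  n=2: λ₂ = 9.26π²/4² ≈ 5.712 (4× faster decay)
  n=3: λ₃ = 20.835π²/4² ≈ 12.852 (9× faster decay)
As t → ∞, higher modes decay exponentially faster. The n=1 mode dominates: u ~ c₁ sin(πx/4) e^{-λ₁t}.
Decay rate: λ₁ = 2.315π²/4² ≈ 1.428.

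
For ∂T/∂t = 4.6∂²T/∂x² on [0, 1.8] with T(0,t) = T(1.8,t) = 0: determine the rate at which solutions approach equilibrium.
Eigenvalues: λₙ = 4.6n²π²/1.8².
First three modes:
  n=1: λ₁ = 4.6π²/1.8² ≈ 14.012
  n=2: λ₂ = 18.4π²/1.8² ≈ 56.05 (4× faster decay)
  n=3: λ₃ = 41.4π²/1.8² ≈ 126.112 (9× faster decay)
As t → ∞, higher modes decay exponentially faster. The n=1 mode dominates: T ~ c₁ sin(πx/1.8) e^{-λ₁t}.
Decay rate: λ₁ = 4.6π²/1.8² ≈ 14.012.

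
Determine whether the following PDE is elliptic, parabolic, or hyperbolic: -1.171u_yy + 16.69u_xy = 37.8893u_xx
Rewriting in standard form: -37.8893u_xx + 16.69u_xy - 1.171u_yy = 0. Coefficients: A = -37.8893, B = 16.69, C = -1.171. B² - 4AC = 101.0826188, which is positive, so the equation is hyperbolic.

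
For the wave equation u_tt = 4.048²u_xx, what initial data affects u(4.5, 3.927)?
Domain of dependence: [-11.396496, 20.396496]. Signals travel at speed 4.048, so data within |x - 4.5| ≤ 4.048·3.927 = 15.896496 can reach the point.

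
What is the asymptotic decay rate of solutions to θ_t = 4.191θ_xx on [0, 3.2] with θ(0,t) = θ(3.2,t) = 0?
Eigenvalues: λₙ = 4.191n²π²/3.2².
First three modes:
  n=1: λ₁ = 4.191π²/3.2² ≈ 4.039
  n=2: λ₂ = 16.764π²/3.2² ≈ 16.158 (4× faster decay)
  n=3: λ₃ = 37.719π²/3.2² ≈ 36.355 (9× faster decay)
As t → ∞, higher modes decay exponentially faster. The n=1 mode dominates: θ ~ c₁ sin(πx/3.2) e^{-λ₁t}.
Decay rate: λ₁ = 4.191π²/3.2² ≈ 4.039.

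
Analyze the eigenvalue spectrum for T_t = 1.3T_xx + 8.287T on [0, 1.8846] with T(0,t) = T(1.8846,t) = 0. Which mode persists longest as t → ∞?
Eigenvalues: λₙ = 1.3n²π²/1.8846² - 8.287.
First three modes:
  n=1: λ₁ = 1.3π²/1.8846² - 8.287 ≈ -4.675
  n=2: λ₂ = 5.2π²/1.8846² - 8.287 ≈ 6.163
  n=3: λ₃ = 11.7π²/1.8846² - 8.287 ≈ 24.225
Since 1.3π²/1.8846² ≈ 3.612 < 8.287, λ₁ < 0.
The n=1 mode grows fastest (−λₙ is largest for n=1) → dominates.
Asymptotic: T ~ c₁ sin(πx/1.8846) e^{4.675t} (exponential growth at rate −λ₁ ≈ 4.675).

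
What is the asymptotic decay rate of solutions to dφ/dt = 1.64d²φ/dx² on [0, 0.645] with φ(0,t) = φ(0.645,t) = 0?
Eigenvalues: λₙ = 1.64n²π²/0.645².
First three modes:
  n=1: λ₁ = 1.64π²/0.645² ≈ 38.907
  n=2: λ₂ = 6.56π²/0.645² ≈ 155.627 (4× faster decay)
  n=3: λ₃ = 14.76π²/0.645² ≈ 350.16 (9× faster decay)
As t → ∞, higher modes decay exponentially faster. The n=1 mode dominates: φ ~ c₁ sin(πx/0.645) e^{-λ₁t}.
Decay rate: λ₁ = 1.64π²/0.645² ≈ 38.907.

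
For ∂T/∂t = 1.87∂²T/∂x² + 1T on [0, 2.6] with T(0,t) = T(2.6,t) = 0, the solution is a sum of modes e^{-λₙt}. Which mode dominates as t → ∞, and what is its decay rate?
Eigenvalues: λₙ = 1.87n²π²/2.6² - 1.
First three modes:
  n=1: λ₁ = 1.87π²/2.6² - 1 ≈ 1.73
  n=2: λ₂ = 7.48π²/2.6² - 1 ≈ 9.921
  n=3: λ₃ = 16.83π²/2.6² - 1 ≈ 23.572
Since 1.87π²/2.6² ≈ 2.73 > 1, all λₙ > 0.
The n=1 mode decays slowest → dominates as t → ∞.
Asymptotic: T ~ c₁ sin(πx/2.6) e^{-λ₁t} with decay rate λ₁ ≈ 1.73.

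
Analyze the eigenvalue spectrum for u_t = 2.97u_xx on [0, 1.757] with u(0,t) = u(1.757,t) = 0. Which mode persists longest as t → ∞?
Eigenvalues: λₙ = 2.97n²π²/1.757².
First three modes:
  n=1: λ₁ = 2.97π²/1.757² ≈ 9.495
  n=2: λ₂ = 11.88π²/1.757² ≈ 37.982 (4× faster decay)
  n=3: λ₃ = 26.73π²/1.757² ≈ 85.458 (9× faster decay)
As t → ∞, higher modes decay exponentially faster. The n=1 mode dominates: u ~ c₁ sin(πx/1.757) e^{-λ₁t}.
Decay rate: λ₁ = 2.97π²/1.757² ≈ 9.495.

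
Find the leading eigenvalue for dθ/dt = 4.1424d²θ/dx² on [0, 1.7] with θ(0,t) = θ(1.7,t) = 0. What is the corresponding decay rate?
Eigenvalues: λₙ = 4.1424n²π²/1.7².
First three modes:
  n=1: λ₁ = 4.1424π²/1.7² ≈ 14.147
  n=2: λ₂ = 16.5696π²/1.7² ≈ 56.587 (4× faster decay)
  n=3: λ₃ = 37.2816π²/1.7² ≈ 127.32 (9× faster decay)
As t → ∞, higher modes decay exponentially faster. The n=1 mode dominates: θ ~ c₁ sin(πx/1.7) e^{-λ₁t}.
Decay rate: λ₁ = 4.1424π²/1.7² ≈ 14.147.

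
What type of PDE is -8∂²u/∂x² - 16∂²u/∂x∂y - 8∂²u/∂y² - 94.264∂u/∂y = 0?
With A = -8, B = -16, C = -8, the discriminant is 0. This is a parabolic PDE.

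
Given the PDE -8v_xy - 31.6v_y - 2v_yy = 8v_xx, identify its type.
Rewriting in standard form: -8v_xx - 8v_xy - 2v_yy - 31.6v_y = 0. The second-order coefficients are A = -8, B = -8, C = -2. Since B² - 4AC = 0 = 0, this is a parabolic PDE.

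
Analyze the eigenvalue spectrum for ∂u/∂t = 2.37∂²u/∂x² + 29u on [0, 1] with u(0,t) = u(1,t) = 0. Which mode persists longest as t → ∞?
Eigenvalues: λₙ = 2.37n²π²/1² - 29.
First three modes:
  n=1: λ₁ = 2.37π² - 29 ≈ -5.609
  n=2: λ₂ = 9.48π² - 29 ≈ 64.564
  n=3: λ₃ = 21.33π² - 29 ≈ 181.519
Since 2.37π² ≈ 23.391 < 29, λ₁ < 0.
The n=1 mode grows fastest (−λₙ is largest for n=1) → dominates.
Asymptotic: u ~ c₁ sin(πx/1) e^{5.609t} (exponential growth at rate −λ₁ ≈ 5.609).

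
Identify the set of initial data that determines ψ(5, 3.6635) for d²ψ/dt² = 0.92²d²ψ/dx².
Domain of dependence: [1.62958, 8.37042]. Signals travel at speed 0.92, so data within |x - 5| ≤ 0.92·3.6635 = 3.37042 can reach the point.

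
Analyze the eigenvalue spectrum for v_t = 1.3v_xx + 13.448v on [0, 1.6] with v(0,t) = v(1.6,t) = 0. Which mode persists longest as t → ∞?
Eigenvalues: λₙ = 1.3n²π²/1.6² - 13.448.
First three modes:
  n=1: λ₁ = 1.3π²/1.6² - 13.448 ≈ -8.436
  n=2: λ₂ = 5.2π²/1.6² - 13.448 ≈ 6.6
  n=3: λ₃ = 11.7π²/1.6² - 13.448 ≈ 31.659
Since 1.3π²/1.6² ≈ 5.012 < 13.448, λ₁ < 0.
The n=1 mode grows fastest (−λₙ is largest for n=1) → dominates.
Asymptotic: v ~ c₁ sin(πx/1.6) e^{8.436t} (exponential growth at rate −λ₁ ≈ 8.436).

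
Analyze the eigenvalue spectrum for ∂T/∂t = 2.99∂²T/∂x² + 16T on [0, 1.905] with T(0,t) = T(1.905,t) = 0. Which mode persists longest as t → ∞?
Eigenvalues: λₙ = 2.99n²π²/1.905² - 16.
First three modes:
  n=1: λ₁ = 2.99π²/1.905² - 16 ≈ -7.868
  n=2: λ₂ = 11.96π²/1.905² - 16 ≈ 16.527
  n=3: λ₃ = 26.91π²/1.905² - 16 ≈ 57.185
Since 2.99π²/1.905² ≈ 8.132 < 16, λ₁ < 0.
The n=1 mode grows fastest (−λₙ is largest for n=1) → dominates.
Asymptotic: T ~ c₁ sin(πx/1.905) e^{7.868t} (exponential growth at rate −λ₁ ≈ 7.868).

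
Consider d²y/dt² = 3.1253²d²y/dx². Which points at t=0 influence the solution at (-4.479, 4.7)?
Domain of dependence: [-19.16791, 10.20991]. Signals travel at speed 3.1253, so data within |x - -4.479| ≤ 3.1253·4.7 = 14.68891 can reach the point.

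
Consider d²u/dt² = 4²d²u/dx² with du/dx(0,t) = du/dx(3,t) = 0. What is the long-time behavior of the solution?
As t → ∞, u oscillates about a mean that drifts linearly in t (generically unbounded; no decay). There is no damping, so the nonconstant modes persist as standing waves (energy conserved, no decay). But with Neumann conditions at both ends the constant mode has eigenvalue 0: the spatial mean M(t) of u satisfies M'' = 0, so M(t) = M(0) + M'(0)·t. Unless the initial velocity has zero mean (∫u_t(x,0)dx = 0), the solution grows linearly in t (unbounded, though not exponentially); if it does have zero mean, the solution stays bounded and simply oscillates.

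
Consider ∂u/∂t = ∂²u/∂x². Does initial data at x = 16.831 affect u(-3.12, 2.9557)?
Yes, for any finite x. The heat equation has infinite propagation speed, so all initial data affects all points at any t > 0.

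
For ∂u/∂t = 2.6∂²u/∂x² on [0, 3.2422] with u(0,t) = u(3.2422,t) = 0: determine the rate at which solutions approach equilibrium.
Eigenvalues: λₙ = 2.6n²π²/3.2422².
First three modes:
  n=1: λ₁ = 2.6π²/3.2422² ≈ 2.441
  n=2: λ₂ = 10.4π²/3.2422² ≈ 9.765 (4× faster decay)
  n=3: λ₃ = 23.4π²/3.2422² ≈ 21.97 (9× faster decay)
As t → ∞, higher modes decay exponentially faster. The n=1 mode dominates: u ~ c₁ sin(πx/3.2422) e^{-λ₁t}.
Decay rate: λ₁ = 2.6π²/3.2422² ≈ 2.441.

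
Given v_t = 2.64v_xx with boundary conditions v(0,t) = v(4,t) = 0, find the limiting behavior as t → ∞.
v → 0. Heat diffuses out through both boundaries.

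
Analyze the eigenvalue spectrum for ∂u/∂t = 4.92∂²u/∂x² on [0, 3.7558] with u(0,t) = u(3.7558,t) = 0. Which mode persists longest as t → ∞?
Eigenvalues: λₙ = 4.92n²π²/3.7558².
First three modes:
  n=1: λ₁ = 4.92π²/3.7558² ≈ 3.442
  n=2: λ₂ = 19.68π²/3.7558² ≈ 13.77 (4× faster decay)
  n=3: λ₃ = 44.28π²/3.7558² ≈ 30.982 (9× faster decay)
As t → ∞, higher modes decay exponentially faster. The n=1 mode dominates: u ~ c₁ sin(πx/3.7558) e^{-λ₁t}.
Decay rate: λ₁ = 4.92π²/3.7558² ≈ 3.442.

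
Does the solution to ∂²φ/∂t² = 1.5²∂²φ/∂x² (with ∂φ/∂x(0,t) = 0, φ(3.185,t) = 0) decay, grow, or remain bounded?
φ oscillates (no decay). Energy is conserved; the solution oscillates indefinitely as standing waves.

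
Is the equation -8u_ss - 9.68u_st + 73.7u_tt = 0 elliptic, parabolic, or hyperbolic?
Computing B² - 4AC with A = -8, B = -9.68, C = 73.7: discriminant = 2452.1024 (positive). Answer: hyperbolic.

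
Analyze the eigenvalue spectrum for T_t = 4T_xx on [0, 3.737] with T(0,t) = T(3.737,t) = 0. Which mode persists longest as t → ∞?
Eigenvalues: λₙ = 4n²π²/3.737².
First three modes:
  n=1: λ₁ = 4π²/3.737² ≈ 2.827
  n=2: λ₂ = 16π²/3.737² ≈ 11.308 (4× faster decay)
  n=3: λ₃ = 36π²/3.737² ≈ 25.442 (9× faster decay)
As t → ∞, higher modes decay exponentially faster. The n=1 mode dominates: T ~ c₁ sin(πx/3.737) e^{-λ₁t}.
Decay rate: λ₁ = 4π²/3.737² ≈ 2.827.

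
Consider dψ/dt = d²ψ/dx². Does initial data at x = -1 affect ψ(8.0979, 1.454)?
Yes, for any finite x. The heat equation has infinite propagation speed, so all initial data affects all points at any t > 0.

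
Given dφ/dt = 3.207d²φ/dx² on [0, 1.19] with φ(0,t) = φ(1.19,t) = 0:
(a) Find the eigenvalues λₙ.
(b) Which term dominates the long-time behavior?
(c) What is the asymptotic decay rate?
Eigenvalues: λₙ = 3.207n²π²/1.19².
First three modes:
  n=1: λ₁ = 3.207π²/1.19² ≈ 22.351
  n=2: λ₂ = 12.828π²/1.19² ≈ 89.406 (4× faster decay)
  n=3: λ₃ = 28.863π²/1.19² ≈ 201.163 (9× faster decay)
As t → ∞, higher modes decay exponentially faster. The n=1 mode dominates: φ ~ c₁ sin(πx/1.19) e^{-λ₁t}.
Decay rate: λ₁ = 3.207π²/1.19² ≈ 22.351.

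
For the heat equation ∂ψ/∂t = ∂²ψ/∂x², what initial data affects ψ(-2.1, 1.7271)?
The entire real line. The heat equation has infinite propagation speed: any initial disturbance instantly affects all points (though exponentially small far away).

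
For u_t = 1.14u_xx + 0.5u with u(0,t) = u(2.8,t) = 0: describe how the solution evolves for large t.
u → 0. Diffusion dominates reaction (r=0.5 < κπ²/L²≈1.44); solution decays.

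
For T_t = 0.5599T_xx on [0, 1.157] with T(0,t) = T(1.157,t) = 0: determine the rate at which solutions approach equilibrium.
Eigenvalues: λₙ = 0.5599n²π²/1.157².
First three modes:
  n=1: λ₁ = 0.5599π²/1.157² ≈ 4.128
  n=2: λ₂ = 2.2396π²/1.157² ≈ 16.512 (4× faster decay)
  n=3: λ₃ = 5.0391π²/1.157² ≈ 37.152 (9× faster decay)
As t → ∞, higher modes decay exponentially faster. The n=1 mode dominates: T ~ c₁ sin(πx/1.157) e^{-λ₁t}.
Decay rate: λ₁ = 0.5599π²/1.157² ≈ 4.128.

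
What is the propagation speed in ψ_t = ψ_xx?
Infinite. The heat equation is parabolic, not hyperbolic, so disturbances propagate instantly.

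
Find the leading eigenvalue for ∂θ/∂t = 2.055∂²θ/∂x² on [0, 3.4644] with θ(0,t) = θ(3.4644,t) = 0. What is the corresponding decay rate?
Eigenvalues: λₙ = 2.055n²π²/3.4644².
First three modes:
  n=1: λ₁ = 2.055π²/3.4644² ≈ 1.69
  n=2: λ₂ = 8.22π²/3.4644² ≈ 6.76 (4× faster decay)
  n=3: λ₃ = 18.495π²/3.4644² ≈ 15.209 (9× faster decay)
As t → ∞, higher modes decay exponentially faster. The n=1 mode dominates: θ ~ c₁ sin(πx/3.4644) e^{-λ₁t}.
Decay rate: λ₁ = 2.055π²/3.4644² ≈ 1.69.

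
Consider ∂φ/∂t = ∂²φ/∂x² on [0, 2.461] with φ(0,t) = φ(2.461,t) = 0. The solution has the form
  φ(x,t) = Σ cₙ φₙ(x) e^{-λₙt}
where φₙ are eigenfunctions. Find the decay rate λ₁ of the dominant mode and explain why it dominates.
Eigenvalues: λₙ = n²π²/2.461².
First three modes:
  n=1: λ₁ = π²/2.461² ≈ 1.63
  n=2: λ₂ = 4π²/2.461² ≈ 6.518 (4× faster decay)
  n=3: λ₃ = 9π²/2.461² ≈ 14.666 (9× faster decay)
As t → ∞, higher modes decay exponentially faster. The n=1 mode dominates: φ ~ c₁ sin(πx/2.461) e^{-λ₁t}.
Decay rate: λ₁ = π²/2.461² ≈ 1.63.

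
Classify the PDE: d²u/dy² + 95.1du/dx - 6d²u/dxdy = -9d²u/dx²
Rewriting in standard form: 9d²u/dx² - 6d²u/dxdy + d²u/dy² + 95.1du/dx = 0. A = 9, B = -6, C = 1. Discriminant B² - 4AC = 0. Since 0 = 0, parabolic.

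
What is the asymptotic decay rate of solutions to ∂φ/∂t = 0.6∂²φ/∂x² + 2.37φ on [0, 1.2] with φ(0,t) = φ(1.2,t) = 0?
Eigenvalues: λₙ = 0.6n²π²/1.2² - 2.37.
First three modes:
  n=1: λ₁ = 0.6π²/1.2² - 2.37 ≈ 1.742
  n=2: λ₂ = 2.4π²/1.2² - 2.37 ≈ 14.079
  n=3: λ₃ = 5.4π²/1.2² - 2.37 ≈ 34.641
Since 0.6π²/1.2² ≈ 4.112 > 2.37, all λₙ > 0.
The n=1 mode decays slowest → dominates as t → ∞.
Asymptotic: φ ~ c₁ sin(πx/1.2) e^{-λ₁t} with decay rate λ₁ ≈ 1.742.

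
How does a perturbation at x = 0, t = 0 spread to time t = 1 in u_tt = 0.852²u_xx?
Domain of influence: [-0.852, 0.852]. Data at x = 0 spreads outward at speed 0.852.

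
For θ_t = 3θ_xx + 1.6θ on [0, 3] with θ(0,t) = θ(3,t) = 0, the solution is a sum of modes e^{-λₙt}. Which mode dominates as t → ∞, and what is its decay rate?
Eigenvalues: λₙ = 3n²π²/3² - 1.6.
First three modes:
  n=1: λ₁ = 3π²/3² - 1.6 ≈ 1.69
  n=2: λ₂ = 12π²/3² - 1.6 ≈ 11.559
  n=3: λ₃ = 27π²/3² - 1.6 ≈ 28.009
Since 3π²/3² ≈ 3.29 > 1.6, all λₙ > 0.
The n=1 mode decays slowest → dominates as t → ∞.
Asymptotic: θ ~ c₁ sin(πx/3) e^{-λ₁t} with decay rate λ₁ ≈ 1.69.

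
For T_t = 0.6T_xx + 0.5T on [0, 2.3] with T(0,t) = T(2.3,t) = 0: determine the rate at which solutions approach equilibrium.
Eigenvalues: λₙ = 0.6n²π²/2.3² - 0.5.
First three modes:
  n=1: λ₁ = 0.6π²/2.3² - 0.5 ≈ 0.619
  n=2: λ₂ = 2.4π²/2.3² - 0.5 ≈ 3.978
  n=3: λ₃ = 5.4π²/2.3² - 0.5 ≈ 9.575
Since 0.6π²/2.3² ≈ 1.119 > 0.5, all λₙ > 0.
The n=1 mode decays slowest → dominates as t → ∞.
Asymptotic: T ~ c₁ sin(πx/2.3) e^{-λ₁t} with decay rate λ₁ ≈ 0.619.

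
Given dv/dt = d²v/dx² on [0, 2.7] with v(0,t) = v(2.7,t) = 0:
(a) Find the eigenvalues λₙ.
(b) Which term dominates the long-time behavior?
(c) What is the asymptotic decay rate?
Eigenvalues: λₙ = n²π²/2.7².
First three modes:
  n=1: λ₁ = π²/2.7² ≈ 1.354
  n=2: λ₂ = 4π²/2.7² ≈ 5.415 (4× faster decay)
  n=3: λ₃ = 9π²/2.7² ≈ 12.185 (9× faster decay)
As t → ∞, higher modes decay exponentially faster. The n=1 mode dominates: v ~ c₁ sin(πx/2.7) e^{-λ₁t}.
Decay rate: λ₁ = π²/2.7² ≈ 1.354.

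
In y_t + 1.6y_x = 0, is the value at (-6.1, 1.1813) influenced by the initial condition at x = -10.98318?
No. Only data at x = -7.99008 affects (-6.1, 1.1813). Advection has one-way propagation along characteristics.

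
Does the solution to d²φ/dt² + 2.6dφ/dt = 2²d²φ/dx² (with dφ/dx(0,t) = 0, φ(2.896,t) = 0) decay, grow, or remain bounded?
φ → 0. Damping (γ=2.6) dissipates energy; oscillations decay exponentially.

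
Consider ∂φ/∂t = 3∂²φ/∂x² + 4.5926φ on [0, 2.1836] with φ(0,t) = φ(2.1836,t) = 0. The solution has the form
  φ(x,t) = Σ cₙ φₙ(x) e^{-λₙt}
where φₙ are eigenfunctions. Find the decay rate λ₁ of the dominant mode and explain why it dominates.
Eigenvalues: λₙ = 3n²π²/2.1836² - 4.5926.
First three modes:
  n=1: λ₁ = 3π²/2.1836² - 4.5926 ≈ 1.617
  n=2: λ₂ = 12π²/2.1836² - 4.5926 ≈ 20.246
  n=3: λ₃ = 27π²/2.1836² - 4.5926 ≈ 51.295
Since 3π²/2.1836² ≈ 6.21 > 4.5926, all λₙ > 0.
The n=1 mode decays slowest → dominates as t → ∞.
Asymptotic: φ ~ c₁ sin(πx/2.1836) e^{-λ₁t} with decay rate λ₁ ≈ 1.617.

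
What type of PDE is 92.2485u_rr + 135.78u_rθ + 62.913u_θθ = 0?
With A = 92.2485, B = 135.78, C = 62.913, the discriminant is -4778.311122. This is an elliptic PDE.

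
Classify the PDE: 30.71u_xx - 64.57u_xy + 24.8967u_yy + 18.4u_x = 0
A = 30.71, B = -64.57, C = 24.8967. Discriminant B² - 4AC = 1110.974272. Since 1110.974272 > 0, hyperbolic.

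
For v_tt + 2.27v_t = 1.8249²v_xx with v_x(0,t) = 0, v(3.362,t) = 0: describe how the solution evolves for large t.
v → 0. Damping (γ=2.27) dissipates energy; oscillations decay exponentially.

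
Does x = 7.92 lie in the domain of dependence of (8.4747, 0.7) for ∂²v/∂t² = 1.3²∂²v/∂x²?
Yes. The domain of dependence is [7.5647, 9.3847], and 7.92 ∈ [7.5647, 9.3847].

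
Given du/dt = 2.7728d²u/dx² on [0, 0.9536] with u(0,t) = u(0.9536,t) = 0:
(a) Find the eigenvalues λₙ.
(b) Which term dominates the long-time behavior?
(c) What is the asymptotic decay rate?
Eigenvalues: λₙ = 2.7728n²π²/0.9536².
First three modes:
  n=1: λ₁ = 2.7728π²/0.9536² ≈ 30.094
  n=2: λ₂ = 11.0912π²/0.9536² ≈ 120.378 (4× faster decay)
  n=3: λ₃ = 24.9552π²/0.9536² ≈ 270.85 (9× faster decay)
As t → ∞, higher modes decay exponentially faster. The n=1 mode dominates: u ~ c₁ sin(πx/0.9536) e^{-λ₁t}.
Decay rate: λ₁ = 2.7728π²/0.9536² ≈ 30.094.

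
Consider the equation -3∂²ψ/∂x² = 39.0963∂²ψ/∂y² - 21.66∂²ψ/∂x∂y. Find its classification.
Rewriting in standard form: -3∂²ψ/∂x² + 21.66∂²ψ/∂x∂y - 39.0963∂²ψ/∂y² = 0. Parabolic. (A = -3, B = 21.66, C = -39.0963 gives B² - 4AC = 0.)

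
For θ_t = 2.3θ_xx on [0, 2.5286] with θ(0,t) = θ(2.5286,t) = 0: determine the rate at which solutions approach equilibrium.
Eigenvalues: λₙ = 2.3n²π²/2.5286².
First three modes:
  n=1: λ₁ = 2.3π²/2.5286² ≈ 3.55
  n=2: λ₂ = 9.2π²/2.5286² ≈ 14.201 (4× faster decay)
  n=3: λ₃ = 20.7π²/2.5286² ≈ 31.953 (9× faster decay)
As t → ∞, higher modes decay exponentially faster. The n=1 mode dominates: θ ~ c₁ sin(πx/2.5286) e^{-λ₁t}.
Decay rate: λ₁ = 2.3π²/2.5286² ≈ 3.55.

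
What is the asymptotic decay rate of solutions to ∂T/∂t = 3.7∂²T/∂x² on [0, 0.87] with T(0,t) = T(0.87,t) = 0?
Eigenvalues: λₙ = 3.7n²π²/0.87².
First three modes:
  n=1: λ₁ = 3.7π²/0.87² ≈ 48.246
  n=2: λ₂ = 14.8π²/0.87² ≈ 192.985 (4× faster decay)
  n=3: λ₃ = 33.3π²/0.87² ≈ 434.216 (9× faster decay)
As t → ∞, higher modes decay exponentially faster. The n=1 mode dominates: T ~ c₁ sin(πx/0.87) e^{-λ₁t}.
Decay rate: λ₁ = 3.7π²/0.87² ≈ 48.246.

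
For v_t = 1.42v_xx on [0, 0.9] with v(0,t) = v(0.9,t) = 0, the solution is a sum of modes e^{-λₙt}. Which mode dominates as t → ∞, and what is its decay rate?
Eigenvalues: λₙ = 1.42n²π²/0.9².
First three modes:
  n=1: λ₁ = 1.42π²/0.9² ≈ 17.302
  n=2: λ₂ = 5.68π²/0.9² ≈ 69.209 (4× faster decay)
  n=3: λ₃ = 12.78π²/0.9² ≈ 155.72 (9× faster decay)
As t → ∞, higher modes decay exponentially faster. The n=1 mode dominates: v ~ c₁ sin(πx/0.9) e^{-λ₁t}.
Decay rate: λ₁ = 1.42π²/0.9² ≈ 17.302.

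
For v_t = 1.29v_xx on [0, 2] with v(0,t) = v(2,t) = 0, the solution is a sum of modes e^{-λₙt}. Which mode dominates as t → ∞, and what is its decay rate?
Eigenvalues: λₙ = 1.29n²π²/2².
First three modes:
  n=1: λ₁ = 1.29π²/2² ≈ 3.183
  n=2: λ₂ = 5.16π²/2² ≈ 12.732 (4× faster decay)
  n=3: λ₃ = 11.61π²/2² ≈ 28.647 (9× faster decay)
As t → ∞, higher modes decay exponentially faster. The n=1 mode dominates: v ~ c₁ sin(πx/2) e^{-λ₁t}.
Decay rate: λ₁ = 1.29π²/2² ≈ 3.183.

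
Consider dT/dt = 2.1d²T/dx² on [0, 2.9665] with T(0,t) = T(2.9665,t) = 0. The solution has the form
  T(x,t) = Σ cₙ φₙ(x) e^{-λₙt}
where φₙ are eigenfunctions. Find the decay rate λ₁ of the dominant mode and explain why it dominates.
Eigenvalues: λₙ = 2.1n²π²/2.9665².
First three modes:
  n=1: λ₁ = 2.1π²/2.9665² ≈ 2.355
  n=2: λ₂ = 8.4π²/2.9665² ≈ 9.421 (4× faster decay)
  n=3: λ₃ = 18.9π²/2.9665² ≈ 21.197 (9× faster decay)
As t → ∞, higher modes decay exponentially faster. The n=1 mode dominates: T ~ c₁ sin(πx/2.9665) e^{-λ₁t}.
Decay rate: λ₁ = 2.1π²/2.9665² ≈ 2.355.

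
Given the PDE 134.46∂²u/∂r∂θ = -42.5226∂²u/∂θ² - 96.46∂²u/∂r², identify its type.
Rewriting in standard form: 96.46∂²u/∂r² + 134.46∂²u/∂r∂θ + 42.5226∂²u/∂θ² = 0. The second-order coefficients are A = 96.46, B = 134.46, C = 42.5226. Since B² - 4AC = 1672.571616 > 0, this is a hyperbolic PDE.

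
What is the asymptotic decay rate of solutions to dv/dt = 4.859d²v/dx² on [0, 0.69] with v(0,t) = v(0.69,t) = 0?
Eigenvalues: λₙ = 4.859n²π²/0.69².
First three modes:
  n=1: λ₁ = 4.859π²/0.69² ≈ 100.728
  n=2: λ₂ = 19.436π²/0.69² ≈ 402.91 (4× faster decay)
  n=3: λ₃ = 43.731π²/0.69² ≈ 906.548 (9× faster decay)
As t → ∞, higher modes decay exponentially faster. The n=1 mode dominates: v ~ c₁ sin(πx/0.69) e^{-λ₁t}.
Decay rate: λ₁ = 4.859π²/0.69² ≈ 100.728.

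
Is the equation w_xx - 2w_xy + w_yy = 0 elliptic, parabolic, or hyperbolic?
Computing B² - 4AC with A = 1, B = -2, C = 1: discriminant = 0 (zero). Answer: parabolic.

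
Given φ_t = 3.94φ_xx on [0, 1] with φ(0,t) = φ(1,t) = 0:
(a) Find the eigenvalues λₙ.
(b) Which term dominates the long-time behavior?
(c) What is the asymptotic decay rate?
Eigenvalues: λₙ = 3.94n²π².
First three modes:
  n=1: λ₁ = 3.94π² ≈ 38.886
  n=2: λ₂ = 15.76π² ≈ 155.545 (4× faster decay)
  n=3: λ₃ = 35.46π² ≈ 349.976 (9× faster decay)
As t → ∞, higher modes decay exponentially faster. The n=1 mode dominates: φ ~ c₁ sin(πx) e^{-λ₁t}.
Decay rate: λ₁ = 3.94π² ≈ 38.886.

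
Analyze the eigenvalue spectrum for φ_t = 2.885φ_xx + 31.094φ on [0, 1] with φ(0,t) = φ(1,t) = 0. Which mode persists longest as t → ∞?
Eigenvalues: λₙ = 2.885n²π²/1² - 31.094.
First three modes:
  n=1: λ₁ = 2.885π² - 31.094 ≈ -2.62
  n=2: λ₂ = 11.54π² - 31.094 ≈ 82.801
  n=3: λ₃ = 25.965π² - 31.094 ≈ 225.17
Since 2.885π² ≈ 28.474 < 31.094, λ₁ < 0.
The n=1 mode grows fastest (−λₙ is largest for n=1) → dominates.
Asymptotic: φ ~ c₁ sin(πx/1) e^{2.62t} (exponential growth at rate −λ₁ ≈ 2.62).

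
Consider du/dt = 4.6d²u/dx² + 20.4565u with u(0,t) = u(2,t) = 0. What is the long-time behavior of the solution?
As t → ∞, u grows unboundedly. Reaction dominates diffusion (r=20.4565 > κπ²/L²≈11.35); solution grows exponentially.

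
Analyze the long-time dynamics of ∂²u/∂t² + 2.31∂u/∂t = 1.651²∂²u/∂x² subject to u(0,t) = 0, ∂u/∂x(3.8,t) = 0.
Long-time behavior: u → 0. Damping (γ=2.31) dissipates energy; oscillations decay exponentially.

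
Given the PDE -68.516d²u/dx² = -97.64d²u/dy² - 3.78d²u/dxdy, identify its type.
Rewriting in standard form: -68.516d²u/dx² + 3.78d²u/dxdy + 97.64d²u/dy² = 0. The second-order coefficients are A = -68.516, B = 3.78, C = 97.64. Since B² - 4AC = 26773.89736 > 0, this is a hyperbolic PDE.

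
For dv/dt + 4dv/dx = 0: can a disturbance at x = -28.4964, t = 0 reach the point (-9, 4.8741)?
Yes. The characteristic through (-9, 4.8741) passes through x = -28.4964.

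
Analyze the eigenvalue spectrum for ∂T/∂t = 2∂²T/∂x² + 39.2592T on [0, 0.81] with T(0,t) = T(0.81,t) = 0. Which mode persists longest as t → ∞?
Eigenvalues: λₙ = 2n²π²/0.81² - 39.2592.
First three modes:
  n=1: λ₁ = 2π²/0.81² - 39.2592 ≈ -9.174
  n=2: λ₂ = 8π²/0.81² - 39.2592 ≈ 81.083
  n=3: λ₃ = 18π²/0.81² - 39.2592 ≈ 231.512
Since 2π²/0.81² ≈ 30.086 < 39.2592, λ₁ < 0.
The n=1 mode grows fastest (−λₙ is largest for n=1) → dominates.
Asymptotic: T ~ c₁ sin(πx/0.81) e^{9.174t} (exponential growth at rate −λ₁ ≈ 9.174).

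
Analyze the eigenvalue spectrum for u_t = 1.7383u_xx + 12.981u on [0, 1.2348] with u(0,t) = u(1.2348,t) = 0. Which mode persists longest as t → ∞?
Eigenvalues: λₙ = 1.7383n²π²/1.2348² - 12.981.
First three modes:
  n=1: λ₁ = 1.7383π²/1.2348² - 12.981 ≈ -1.729
  n=2: λ₂ = 6.9532π²/1.2348² - 12.981 ≈ 32.027
  n=3: λ₃ = 15.6447π²/1.2348² - 12.981 ≈ 88.287
Since 1.7383π²/1.2348² ≈ 11.252 < 12.981, λ₁ < 0.
The n=1 mode grows fastest (−λₙ is largest for n=1) → dominates.
Asymptotic: u ~ c₁ sin(πx/1.2348) e^{1.729t} (exponential growth at rate −λ₁ ≈ 1.729).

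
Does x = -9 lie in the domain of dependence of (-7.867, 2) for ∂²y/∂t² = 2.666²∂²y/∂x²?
Yes. The domain of dependence is [-13.199, -2.535], and -9 ∈ [-13.199, -2.535].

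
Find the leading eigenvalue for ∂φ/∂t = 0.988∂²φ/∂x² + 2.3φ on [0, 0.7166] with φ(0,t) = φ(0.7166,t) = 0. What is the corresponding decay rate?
Eigenvalues: λₙ = 0.988n²π²/0.7166² - 2.3.
First three modes:
  n=1: λ₁ = 0.988π²/0.7166² - 2.3 ≈ 16.689
  n=2: λ₂ = 3.952π²/0.7166² - 2.3 ≈ 73.656
  n=3: λ₃ = 8.892π²/0.7166² - 2.3 ≈ 168.601
Since 0.988π²/0.7166² ≈ 18.989 > 2.3, all λₙ > 0.
The n=1 mode decays slowest → dominates as t → ∞.
Asymptotic: φ ~ c₁ sin(πx/0.7166) e^{-λ₁t} with decay rate λ₁ ≈ 16.689.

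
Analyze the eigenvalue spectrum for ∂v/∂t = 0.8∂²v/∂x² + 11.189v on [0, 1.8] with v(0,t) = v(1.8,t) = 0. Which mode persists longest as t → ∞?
Eigenvalues: λₙ = 0.8n²π²/1.8² - 11.189.
First three modes:
  n=1: λ₁ = 0.8π²/1.8² - 11.189 ≈ -8.752
  n=2: λ₂ = 3.2π²/1.8² - 11.189 ≈ -1.441
  n=3: λ₃ = 7.2π²/1.8² - 11.189 ≈ 10.743
Since 0.8π²/1.8² ≈ 2.437 < 11.189, λ₁ < 0.
The n=1 mode grows fastest (−λₙ is largest for n=1) → dominates.
Asymptotic: v ~ c₁ sin(πx/1.8) e^{8.752t} (exponential growth at rate −λ₁ ≈ 8.752).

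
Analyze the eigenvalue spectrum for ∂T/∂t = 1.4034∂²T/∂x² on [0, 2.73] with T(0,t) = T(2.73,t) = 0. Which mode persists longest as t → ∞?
Eigenvalues: λₙ = 1.4034n²π²/2.73².
First three modes:
  n=1: λ₁ = 1.4034π²/2.73² ≈ 1.858
  n=2: λ₂ = 5.6136π²/2.73² ≈ 7.434 (4× faster decay)
  n=3: λ₃ = 12.6306π²/2.73² ≈ 16.726 (9× faster decay)
As t → ∞, higher modes decay exponentially faster. The n=1 mode dominates: T ~ c₁ sin(πx/2.73) e^{-λ₁t}.
Decay rate: λ₁ = 1.4034π²/2.73² ≈ 1.858.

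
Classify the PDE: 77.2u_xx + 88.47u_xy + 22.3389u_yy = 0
A = 77.2, B = 88.47, C = 22.3389. Discriminant B² - 4AC = 928.68858. Since 928.68858 > 0, hyperbolic.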